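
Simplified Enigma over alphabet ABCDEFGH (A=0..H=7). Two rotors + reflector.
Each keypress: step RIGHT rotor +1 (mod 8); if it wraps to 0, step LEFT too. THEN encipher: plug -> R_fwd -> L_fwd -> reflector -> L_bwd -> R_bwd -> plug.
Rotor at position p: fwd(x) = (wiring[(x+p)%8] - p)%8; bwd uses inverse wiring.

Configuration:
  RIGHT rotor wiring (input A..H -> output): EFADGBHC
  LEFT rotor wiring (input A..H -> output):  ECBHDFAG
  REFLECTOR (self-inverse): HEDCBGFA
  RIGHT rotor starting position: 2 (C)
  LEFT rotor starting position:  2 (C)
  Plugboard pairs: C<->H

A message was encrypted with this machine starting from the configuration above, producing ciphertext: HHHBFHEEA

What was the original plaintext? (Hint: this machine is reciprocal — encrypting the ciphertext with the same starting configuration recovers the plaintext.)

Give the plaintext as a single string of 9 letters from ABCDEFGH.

Answer: BDBACBDFC

Derivation:
Char 1 ('H'): step: R->3, L=2; H->plug->C->R->G->L->C->refl->D->L'->D->R'->B->plug->B
Char 2 ('H'): step: R->4, L=2; H->plug->C->R->D->L->D->refl->C->L'->G->R'->D->plug->D
Char 3 ('H'): step: R->5, L=2; H->plug->C->R->F->L->E->refl->B->L'->C->R'->B->plug->B
Char 4 ('B'): step: R->6, L=2; B->plug->B->R->E->L->G->refl->F->L'->B->R'->A->plug->A
Char 5 ('F'): step: R->7, L=2; F->plug->F->R->H->L->A->refl->H->L'->A->R'->H->plug->C
Char 6 ('H'): step: R->0, L->3 (L advanced); H->plug->C->R->A->L->E->refl->B->L'->F->R'->B->plug->B
Char 7 ('E'): step: R->1, L=3; E->plug->E->R->A->L->E->refl->B->L'->F->R'->D->plug->D
Char 8 ('E'): step: R->2, L=3; E->plug->E->R->F->L->B->refl->E->L'->A->R'->F->plug->F
Char 9 ('A'): step: R->3, L=3; A->plug->A->R->A->L->E->refl->B->L'->F->R'->H->plug->C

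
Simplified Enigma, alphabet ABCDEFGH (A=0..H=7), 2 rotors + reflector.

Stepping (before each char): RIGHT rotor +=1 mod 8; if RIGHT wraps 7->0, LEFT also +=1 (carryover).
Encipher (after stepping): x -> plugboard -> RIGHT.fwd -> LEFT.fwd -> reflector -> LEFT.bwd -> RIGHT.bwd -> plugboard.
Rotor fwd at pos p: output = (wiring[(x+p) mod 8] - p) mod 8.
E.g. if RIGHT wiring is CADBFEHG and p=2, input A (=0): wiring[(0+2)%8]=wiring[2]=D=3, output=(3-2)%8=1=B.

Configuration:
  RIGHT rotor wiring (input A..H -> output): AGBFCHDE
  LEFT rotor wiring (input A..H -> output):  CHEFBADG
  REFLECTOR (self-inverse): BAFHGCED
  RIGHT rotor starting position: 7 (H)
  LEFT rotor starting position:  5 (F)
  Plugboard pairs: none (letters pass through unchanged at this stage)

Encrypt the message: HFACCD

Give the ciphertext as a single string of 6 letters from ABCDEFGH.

Answer: ECCADE

Derivation:
Char 1 ('H'): step: R->0, L->6 (L advanced); H->plug->H->R->E->L->G->refl->E->L'->C->R'->E->plug->E
Char 2 ('F'): step: R->1, L=6; F->plug->F->R->C->L->E->refl->G->L'->E->R'->C->plug->C
Char 3 ('A'): step: R->2, L=6; A->plug->A->R->H->L->C->refl->F->L'->A->R'->C->plug->C
Char 4 ('C'): step: R->3, L=6; C->plug->C->R->E->L->G->refl->E->L'->C->R'->A->plug->A
Char 5 ('C'): step: R->4, L=6; C->plug->C->R->H->L->C->refl->F->L'->A->R'->D->plug->D
Char 6 ('D'): step: R->5, L=6; D->plug->D->R->D->L->B->refl->A->L'->B->R'->E->plug->E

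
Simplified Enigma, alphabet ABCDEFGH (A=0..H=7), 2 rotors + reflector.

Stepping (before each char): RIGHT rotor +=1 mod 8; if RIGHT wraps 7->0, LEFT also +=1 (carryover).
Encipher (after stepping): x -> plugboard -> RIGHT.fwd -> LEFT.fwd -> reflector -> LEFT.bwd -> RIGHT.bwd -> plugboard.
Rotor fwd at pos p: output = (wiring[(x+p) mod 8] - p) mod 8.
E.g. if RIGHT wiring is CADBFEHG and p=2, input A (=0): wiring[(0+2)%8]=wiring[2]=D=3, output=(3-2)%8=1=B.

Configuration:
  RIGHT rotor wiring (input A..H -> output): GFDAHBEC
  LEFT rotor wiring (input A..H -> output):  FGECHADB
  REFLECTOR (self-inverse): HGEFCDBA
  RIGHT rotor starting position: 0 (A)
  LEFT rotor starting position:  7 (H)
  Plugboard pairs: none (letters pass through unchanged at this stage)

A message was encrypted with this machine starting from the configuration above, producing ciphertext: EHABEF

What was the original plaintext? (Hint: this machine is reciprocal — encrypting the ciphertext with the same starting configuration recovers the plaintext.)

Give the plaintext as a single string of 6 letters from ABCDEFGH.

Answer: CGGEBE

Derivation:
Char 1 ('E'): step: R->1, L=7; E->plug->E->R->A->L->C->refl->E->L'->H->R'->C->plug->C
Char 2 ('H'): step: R->2, L=7; H->plug->H->R->D->L->F->refl->D->L'->E->R'->G->plug->G
Char 3 ('A'): step: R->3, L=7; A->plug->A->R->F->L->A->refl->H->L'->C->R'->G->plug->G
Char 4 ('B'): step: R->4, L=7; B->plug->B->R->F->L->A->refl->H->L'->C->R'->E->plug->E
Char 5 ('E'): step: R->5, L=7; E->plug->E->R->A->L->C->refl->E->L'->H->R'->B->plug->B
Char 6 ('F'): step: R->6, L=7; F->plug->F->R->C->L->H->refl->A->L'->F->R'->E->plug->E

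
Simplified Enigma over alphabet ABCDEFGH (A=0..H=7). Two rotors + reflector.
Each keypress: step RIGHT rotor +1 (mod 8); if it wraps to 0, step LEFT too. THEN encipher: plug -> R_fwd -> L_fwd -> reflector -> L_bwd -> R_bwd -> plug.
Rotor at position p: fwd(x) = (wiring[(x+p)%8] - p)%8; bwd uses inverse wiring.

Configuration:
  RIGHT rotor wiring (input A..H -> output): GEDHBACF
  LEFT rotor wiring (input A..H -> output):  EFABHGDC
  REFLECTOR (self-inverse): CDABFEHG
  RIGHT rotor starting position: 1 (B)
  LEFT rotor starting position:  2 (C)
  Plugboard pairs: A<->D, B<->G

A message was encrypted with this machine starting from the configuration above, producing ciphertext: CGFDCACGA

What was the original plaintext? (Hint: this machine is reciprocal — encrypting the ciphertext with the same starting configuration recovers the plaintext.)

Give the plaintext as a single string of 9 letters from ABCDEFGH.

Answer: BCABFGDHF

Derivation:
Char 1 ('C'): step: R->2, L=2; C->plug->C->R->H->L->D->refl->B->L'->E->R'->G->plug->B
Char 2 ('G'): step: R->3, L=2; G->plug->B->R->G->L->C->refl->A->L'->F->R'->C->plug->C
Char 3 ('F'): step: R->4, L=2; F->plug->F->R->A->L->G->refl->H->L'->B->R'->D->plug->A
Char 4 ('D'): step: R->5, L=2; D->plug->A->R->D->L->E->refl->F->L'->C->R'->G->plug->B
Char 5 ('C'): step: R->6, L=2; C->plug->C->R->A->L->G->refl->H->L'->B->R'->F->plug->F
Char 6 ('A'): step: R->7, L=2; A->plug->D->R->E->L->B->refl->D->L'->H->R'->B->plug->G
Char 7 ('C'): step: R->0, L->3 (L advanced); C->plug->C->R->D->L->A->refl->C->L'->G->R'->A->plug->D
Char 8 ('G'): step: R->1, L=3; G->plug->B->R->C->L->D->refl->B->L'->F->R'->H->plug->H
Char 9 ('A'): step: R->2, L=3; A->plug->D->R->G->L->C->refl->A->L'->D->R'->F->plug->F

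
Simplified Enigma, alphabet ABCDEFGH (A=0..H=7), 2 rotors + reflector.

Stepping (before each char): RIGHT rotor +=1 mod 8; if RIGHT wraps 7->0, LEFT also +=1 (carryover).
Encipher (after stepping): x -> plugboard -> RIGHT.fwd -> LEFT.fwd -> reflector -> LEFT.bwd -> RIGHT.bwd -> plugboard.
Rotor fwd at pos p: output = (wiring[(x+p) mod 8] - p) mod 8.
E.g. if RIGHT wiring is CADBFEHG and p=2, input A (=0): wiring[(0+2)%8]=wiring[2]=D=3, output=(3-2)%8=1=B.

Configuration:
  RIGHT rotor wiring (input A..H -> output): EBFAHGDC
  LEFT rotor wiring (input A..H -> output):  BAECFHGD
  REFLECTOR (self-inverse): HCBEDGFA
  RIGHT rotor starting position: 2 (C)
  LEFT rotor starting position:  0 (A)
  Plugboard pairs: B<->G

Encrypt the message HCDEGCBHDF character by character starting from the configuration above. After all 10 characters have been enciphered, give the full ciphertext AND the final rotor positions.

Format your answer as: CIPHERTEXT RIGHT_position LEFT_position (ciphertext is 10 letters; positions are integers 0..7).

Char 1 ('H'): step: R->3, L=0; H->plug->H->R->C->L->E->refl->D->L'->H->R'->E->plug->E
Char 2 ('C'): step: R->4, L=0; C->plug->C->R->H->L->D->refl->E->L'->C->R'->B->plug->G
Char 3 ('D'): step: R->5, L=0; D->plug->D->R->H->L->D->refl->E->L'->C->R'->H->plug->H
Char 4 ('E'): step: R->6, L=0; E->plug->E->R->H->L->D->refl->E->L'->C->R'->F->plug->F
Char 5 ('G'): step: R->7, L=0; G->plug->B->R->F->L->H->refl->A->L'->B->R'->E->plug->E
Char 6 ('C'): step: R->0, L->1 (L advanced); C->plug->C->R->F->L->F->refl->G->L'->E->R'->A->plug->A
Char 7 ('B'): step: R->1, L=1; B->plug->G->R->B->L->D->refl->E->L'->D->R'->H->plug->H
Char 8 ('H'): step: R->2, L=1; H->plug->H->R->H->L->A->refl->H->L'->A->R'->F->plug->F
Char 9 ('D'): step: R->3, L=1; D->plug->D->R->A->L->H->refl->A->L'->H->R'->E->plug->E
Char 10 ('F'): step: R->4, L=1; F->plug->F->R->F->L->F->refl->G->L'->E->R'->H->plug->H
Final: ciphertext=EGHFEAHFEH, RIGHT=4, LEFT=1

Answer: EGHFEAHFEH 4 1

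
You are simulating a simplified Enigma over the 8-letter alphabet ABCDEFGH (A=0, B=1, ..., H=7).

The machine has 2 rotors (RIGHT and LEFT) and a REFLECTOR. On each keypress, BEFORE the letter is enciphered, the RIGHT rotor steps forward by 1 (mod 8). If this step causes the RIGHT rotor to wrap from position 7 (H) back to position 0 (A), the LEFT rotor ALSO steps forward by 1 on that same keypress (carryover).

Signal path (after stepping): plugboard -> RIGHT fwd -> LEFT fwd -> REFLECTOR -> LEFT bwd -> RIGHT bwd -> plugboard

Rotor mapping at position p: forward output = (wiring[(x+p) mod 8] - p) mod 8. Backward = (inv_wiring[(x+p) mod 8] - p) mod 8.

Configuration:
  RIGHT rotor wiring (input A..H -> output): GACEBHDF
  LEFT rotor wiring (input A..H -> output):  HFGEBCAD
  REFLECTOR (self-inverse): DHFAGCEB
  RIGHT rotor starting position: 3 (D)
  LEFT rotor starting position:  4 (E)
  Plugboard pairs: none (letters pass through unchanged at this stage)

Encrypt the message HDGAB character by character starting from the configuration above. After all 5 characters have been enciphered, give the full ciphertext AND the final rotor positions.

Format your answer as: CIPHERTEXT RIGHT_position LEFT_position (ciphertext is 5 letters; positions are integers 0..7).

Answer: GAAGG 0 5

Derivation:
Char 1 ('H'): step: R->4, L=4; H->plug->H->R->A->L->F->refl->C->L'->G->R'->G->plug->G
Char 2 ('D'): step: R->5, L=4; D->plug->D->R->B->L->G->refl->E->L'->C->R'->A->plug->A
Char 3 ('G'): step: R->6, L=4; G->plug->G->R->D->L->H->refl->B->L'->F->R'->A->plug->A
Char 4 ('A'): step: R->7, L=4; A->plug->A->R->G->L->C->refl->F->L'->A->R'->G->plug->G
Char 5 ('B'): step: R->0, L->5 (L advanced); B->plug->B->R->A->L->F->refl->C->L'->D->R'->G->plug->G
Final: ciphertext=GAAGG, RIGHT=0, LEFT=5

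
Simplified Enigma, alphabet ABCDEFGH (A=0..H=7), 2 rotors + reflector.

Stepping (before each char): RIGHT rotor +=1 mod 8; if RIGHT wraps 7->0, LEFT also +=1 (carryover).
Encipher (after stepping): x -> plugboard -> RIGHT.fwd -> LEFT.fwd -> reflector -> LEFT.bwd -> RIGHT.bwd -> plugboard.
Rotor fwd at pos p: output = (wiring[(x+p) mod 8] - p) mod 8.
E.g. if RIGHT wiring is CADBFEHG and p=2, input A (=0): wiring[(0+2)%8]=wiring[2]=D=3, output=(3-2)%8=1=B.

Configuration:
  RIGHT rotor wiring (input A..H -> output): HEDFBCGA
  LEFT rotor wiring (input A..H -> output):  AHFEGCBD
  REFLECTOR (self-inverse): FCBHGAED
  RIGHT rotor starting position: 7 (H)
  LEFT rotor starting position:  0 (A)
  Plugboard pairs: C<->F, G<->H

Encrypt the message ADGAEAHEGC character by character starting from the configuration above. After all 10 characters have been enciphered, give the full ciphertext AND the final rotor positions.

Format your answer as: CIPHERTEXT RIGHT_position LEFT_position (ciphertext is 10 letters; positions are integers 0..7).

Char 1 ('A'): step: R->0, L->1 (L advanced); A->plug->A->R->H->L->H->refl->D->L'->C->R'->F->plug->C
Char 2 ('D'): step: R->1, L=1; D->plug->D->R->A->L->G->refl->E->L'->B->R'->E->plug->E
Char 3 ('G'): step: R->2, L=1; G->plug->H->R->C->L->D->refl->H->L'->H->R'->C->plug->F
Char 4 ('A'): step: R->3, L=1; A->plug->A->R->C->L->D->refl->H->L'->H->R'->C->plug->F
Char 5 ('E'): step: R->4, L=1; E->plug->E->R->D->L->F->refl->A->L'->F->R'->A->plug->A
Char 6 ('A'): step: R->5, L=1; A->plug->A->R->F->L->A->refl->F->L'->D->R'->C->plug->F
Char 7 ('H'): step: R->6, L=1; H->plug->G->R->D->L->F->refl->A->L'->F->R'->E->plug->E
Char 8 ('E'): step: R->7, L=1; E->plug->E->R->G->L->C->refl->B->L'->E->R'->D->plug->D
Char 9 ('G'): step: R->0, L->2 (L advanced); G->plug->H->R->A->L->D->refl->H->L'->E->R'->B->plug->B
Char 10 ('C'): step: R->1, L=2; C->plug->F->R->F->L->B->refl->C->L'->B->R'->E->plug->E
Final: ciphertext=CEFFAFEDBE, RIGHT=1, LEFT=2

Answer: CEFFAFEDBE 1 2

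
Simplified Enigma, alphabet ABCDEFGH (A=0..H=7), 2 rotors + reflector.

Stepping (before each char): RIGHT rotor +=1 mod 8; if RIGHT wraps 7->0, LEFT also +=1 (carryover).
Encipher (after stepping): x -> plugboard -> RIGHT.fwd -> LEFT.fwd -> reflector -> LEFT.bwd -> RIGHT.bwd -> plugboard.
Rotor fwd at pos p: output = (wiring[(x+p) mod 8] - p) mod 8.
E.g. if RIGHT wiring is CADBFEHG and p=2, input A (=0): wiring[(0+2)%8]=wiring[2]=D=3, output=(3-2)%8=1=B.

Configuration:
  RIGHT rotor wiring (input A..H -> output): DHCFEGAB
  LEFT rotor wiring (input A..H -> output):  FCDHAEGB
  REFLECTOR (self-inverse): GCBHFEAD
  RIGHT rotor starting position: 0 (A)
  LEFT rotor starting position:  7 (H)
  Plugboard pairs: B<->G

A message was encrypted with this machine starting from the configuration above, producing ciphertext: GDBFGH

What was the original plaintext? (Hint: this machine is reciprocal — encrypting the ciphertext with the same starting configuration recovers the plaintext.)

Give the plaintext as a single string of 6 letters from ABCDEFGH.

Char 1 ('G'): step: R->1, L=7; G->plug->B->R->B->L->G->refl->A->L'->E->R'->C->plug->C
Char 2 ('D'): step: R->2, L=7; D->plug->D->R->E->L->A->refl->G->L'->B->R'->G->plug->B
Char 3 ('B'): step: R->3, L=7; B->plug->G->R->E->L->A->refl->G->L'->B->R'->B->plug->G
Char 4 ('F'): step: R->4, L=7; F->plug->F->R->D->L->E->refl->F->L'->G->R'->G->plug->B
Char 5 ('G'): step: R->5, L=7; G->plug->B->R->D->L->E->refl->F->L'->G->R'->D->plug->D
Char 6 ('H'): step: R->6, L=7; H->plug->H->R->A->L->C->refl->B->L'->F->R'->C->plug->C

Answer: CBGBDC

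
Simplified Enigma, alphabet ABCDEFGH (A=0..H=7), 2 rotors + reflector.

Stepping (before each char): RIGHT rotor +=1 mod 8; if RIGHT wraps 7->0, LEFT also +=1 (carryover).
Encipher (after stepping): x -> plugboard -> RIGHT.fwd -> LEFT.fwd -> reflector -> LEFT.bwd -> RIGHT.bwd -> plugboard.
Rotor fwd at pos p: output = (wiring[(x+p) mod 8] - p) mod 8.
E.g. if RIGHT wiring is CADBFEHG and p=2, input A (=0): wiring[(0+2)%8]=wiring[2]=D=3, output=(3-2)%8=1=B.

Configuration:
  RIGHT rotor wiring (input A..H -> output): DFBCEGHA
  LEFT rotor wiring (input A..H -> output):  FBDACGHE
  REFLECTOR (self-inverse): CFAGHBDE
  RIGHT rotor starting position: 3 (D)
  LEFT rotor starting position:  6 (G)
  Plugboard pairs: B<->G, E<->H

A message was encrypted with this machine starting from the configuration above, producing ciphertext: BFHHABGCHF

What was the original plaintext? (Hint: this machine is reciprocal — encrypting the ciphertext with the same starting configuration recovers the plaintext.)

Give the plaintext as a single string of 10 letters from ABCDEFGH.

Char 1 ('B'): step: R->4, L=6; B->plug->G->R->F->L->C->refl->A->L'->H->R'->E->plug->H
Char 2 ('F'): step: R->5, L=6; F->plug->F->R->E->L->F->refl->B->L'->A->R'->E->plug->H
Char 3 ('H'): step: R->6, L=6; H->plug->E->R->D->L->D->refl->G->L'->B->R'->A->plug->A
Char 4 ('H'): step: R->7, L=6; H->plug->E->R->D->L->D->refl->G->L'->B->R'->A->plug->A
Char 5 ('A'): step: R->0, L->7 (L advanced); A->plug->A->R->D->L->E->refl->H->L'->G->R'->F->plug->F
Char 6 ('B'): step: R->1, L=7; B->plug->G->R->H->L->A->refl->C->L'->C->R'->H->plug->E
Char 7 ('G'): step: R->2, L=7; G->plug->B->R->A->L->F->refl->B->L'->E->R'->D->plug->D
Char 8 ('C'): step: R->3, L=7; C->plug->C->R->D->L->E->refl->H->L'->G->R'->H->plug->E
Char 9 ('H'): step: R->4, L=7; H->plug->E->R->H->L->A->refl->C->L'->C->R'->B->plug->G
Char 10 ('F'): step: R->5, L=7; F->plug->F->R->E->L->B->refl->F->L'->A->R'->E->plug->H

Answer: HHAAFEDEGH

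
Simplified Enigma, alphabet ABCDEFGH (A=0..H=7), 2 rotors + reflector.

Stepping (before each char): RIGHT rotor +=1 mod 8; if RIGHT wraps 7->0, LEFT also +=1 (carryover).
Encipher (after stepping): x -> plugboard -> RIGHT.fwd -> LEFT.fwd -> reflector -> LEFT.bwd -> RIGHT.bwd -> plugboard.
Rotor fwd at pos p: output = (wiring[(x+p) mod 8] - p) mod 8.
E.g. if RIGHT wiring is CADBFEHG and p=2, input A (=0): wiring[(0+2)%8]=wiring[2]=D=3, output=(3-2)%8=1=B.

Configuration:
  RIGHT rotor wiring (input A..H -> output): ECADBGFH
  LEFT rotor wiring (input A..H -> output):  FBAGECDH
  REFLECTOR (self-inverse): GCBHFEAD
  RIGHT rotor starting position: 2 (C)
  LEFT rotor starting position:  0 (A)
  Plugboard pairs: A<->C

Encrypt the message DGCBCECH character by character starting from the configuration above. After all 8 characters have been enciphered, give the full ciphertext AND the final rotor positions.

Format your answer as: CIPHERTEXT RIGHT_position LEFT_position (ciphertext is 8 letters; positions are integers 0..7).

Char 1 ('D'): step: R->3, L=0; D->plug->D->R->C->L->A->refl->G->L'->D->R'->C->plug->A
Char 2 ('G'): step: R->4, L=0; G->plug->G->R->E->L->E->refl->F->L'->A->R'->E->plug->E
Char 3 ('C'): step: R->5, L=0; C->plug->A->R->B->L->B->refl->C->L'->F->R'->E->plug->E
Char 4 ('B'): step: R->6, L=0; B->plug->B->R->B->L->B->refl->C->L'->F->R'->F->plug->F
Char 5 ('C'): step: R->7, L=0; C->plug->A->R->A->L->F->refl->E->L'->E->R'->E->plug->E
Char 6 ('E'): step: R->0, L->1 (L advanced); E->plug->E->R->B->L->H->refl->D->L'->D->R'->D->plug->D
Char 7 ('C'): step: R->1, L=1; C->plug->A->R->B->L->H->refl->D->L'->D->R'->H->plug->H
Char 8 ('H'): step: R->2, L=1; H->plug->H->R->A->L->A->refl->G->L'->G->R'->A->plug->C
Final: ciphertext=AEEFEDHC, RIGHT=2, LEFT=1

Answer: AEEFEDHC 2 1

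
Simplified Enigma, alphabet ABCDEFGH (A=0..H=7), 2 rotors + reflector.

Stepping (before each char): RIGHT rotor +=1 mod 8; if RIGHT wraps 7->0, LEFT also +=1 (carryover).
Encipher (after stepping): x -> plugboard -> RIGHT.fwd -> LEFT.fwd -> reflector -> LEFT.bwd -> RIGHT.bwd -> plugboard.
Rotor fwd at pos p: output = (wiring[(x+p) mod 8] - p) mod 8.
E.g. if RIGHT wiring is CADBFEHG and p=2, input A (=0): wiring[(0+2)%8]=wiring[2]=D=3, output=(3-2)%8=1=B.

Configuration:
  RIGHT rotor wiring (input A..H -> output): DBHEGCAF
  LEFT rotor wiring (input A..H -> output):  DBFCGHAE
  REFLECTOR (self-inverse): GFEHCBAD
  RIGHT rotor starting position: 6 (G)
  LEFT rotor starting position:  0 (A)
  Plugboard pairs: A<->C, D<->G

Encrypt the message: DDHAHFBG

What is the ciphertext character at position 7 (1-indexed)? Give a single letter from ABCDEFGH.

Char 1 ('D'): step: R->7, L=0; D->plug->G->R->D->L->C->refl->E->L'->H->R'->F->plug->F
Char 2 ('D'): step: R->0, L->1 (L advanced); D->plug->G->R->A->L->A->refl->G->L'->E->R'->D->plug->G
Char 3 ('H'): step: R->1, L=1; H->plug->H->R->C->L->B->refl->F->L'->D->R'->C->plug->A
Char 4 ('A'): step: R->2, L=1; A->plug->C->R->E->L->G->refl->A->L'->A->R'->D->plug->G
Char 5 ('H'): step: R->3, L=1; H->plug->H->R->E->L->G->refl->A->L'->A->R'->F->plug->F
Char 6 ('F'): step: R->4, L=1; F->plug->F->R->F->L->H->refl->D->L'->G->R'->B->plug->B
Char 7 ('B'): step: R->5, L=1; B->plug->B->R->D->L->F->refl->B->L'->C->R'->F->plug->F

F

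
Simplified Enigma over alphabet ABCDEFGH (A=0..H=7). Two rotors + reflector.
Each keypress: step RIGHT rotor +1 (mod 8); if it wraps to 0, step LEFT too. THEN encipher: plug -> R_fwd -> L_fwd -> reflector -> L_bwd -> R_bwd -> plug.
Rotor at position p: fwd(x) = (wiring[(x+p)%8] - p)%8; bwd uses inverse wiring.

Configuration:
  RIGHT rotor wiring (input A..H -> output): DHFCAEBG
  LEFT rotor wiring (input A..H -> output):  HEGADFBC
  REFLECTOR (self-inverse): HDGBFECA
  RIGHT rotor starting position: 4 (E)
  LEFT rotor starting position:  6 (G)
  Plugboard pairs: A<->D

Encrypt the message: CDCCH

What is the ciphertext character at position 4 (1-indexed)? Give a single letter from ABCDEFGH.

Char 1 ('C'): step: R->5, L=6; C->plug->C->R->B->L->E->refl->F->L'->G->R'->D->plug->A
Char 2 ('D'): step: R->6, L=6; D->plug->A->R->D->L->G->refl->C->L'->F->R'->C->plug->C
Char 3 ('C'): step: R->7, L=6; C->plug->C->R->A->L->D->refl->B->L'->C->R'->H->plug->H
Char 4 ('C'): step: R->0, L->7 (L advanced); C->plug->C->R->F->L->E->refl->F->L'->C->R'->D->plug->A

A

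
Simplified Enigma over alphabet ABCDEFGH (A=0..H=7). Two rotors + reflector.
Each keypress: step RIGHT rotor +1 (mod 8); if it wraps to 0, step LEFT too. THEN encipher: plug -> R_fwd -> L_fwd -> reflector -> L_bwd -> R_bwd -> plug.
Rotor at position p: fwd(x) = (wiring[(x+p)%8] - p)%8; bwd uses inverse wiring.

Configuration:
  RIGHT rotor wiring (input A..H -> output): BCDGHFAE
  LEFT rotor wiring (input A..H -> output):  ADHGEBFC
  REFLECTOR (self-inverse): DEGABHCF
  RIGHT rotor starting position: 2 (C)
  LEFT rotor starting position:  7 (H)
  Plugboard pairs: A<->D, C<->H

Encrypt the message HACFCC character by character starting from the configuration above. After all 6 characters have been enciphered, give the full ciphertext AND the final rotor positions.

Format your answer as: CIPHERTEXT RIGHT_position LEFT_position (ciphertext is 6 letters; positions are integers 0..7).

Char 1 ('H'): step: R->3, L=7; H->plug->C->R->C->L->E->refl->B->L'->B->R'->E->plug->E
Char 2 ('A'): step: R->4, L=7; A->plug->D->R->A->L->D->refl->A->L'->D->R'->A->plug->D
Char 3 ('C'): step: R->5, L=7; C->plug->H->R->C->L->E->refl->B->L'->B->R'->G->plug->G
Char 4 ('F'): step: R->6, L=7; F->plug->F->R->A->L->D->refl->A->L'->D->R'->C->plug->H
Char 5 ('C'): step: R->7, L=7; C->plug->H->R->B->L->B->refl->E->L'->C->R'->B->plug->B
Char 6 ('C'): step: R->0, L->0 (L advanced); C->plug->H->R->E->L->E->refl->B->L'->F->R'->F->plug->F
Final: ciphertext=EDGHBF, RIGHT=0, LEFT=0

Answer: EDGHBF 0 0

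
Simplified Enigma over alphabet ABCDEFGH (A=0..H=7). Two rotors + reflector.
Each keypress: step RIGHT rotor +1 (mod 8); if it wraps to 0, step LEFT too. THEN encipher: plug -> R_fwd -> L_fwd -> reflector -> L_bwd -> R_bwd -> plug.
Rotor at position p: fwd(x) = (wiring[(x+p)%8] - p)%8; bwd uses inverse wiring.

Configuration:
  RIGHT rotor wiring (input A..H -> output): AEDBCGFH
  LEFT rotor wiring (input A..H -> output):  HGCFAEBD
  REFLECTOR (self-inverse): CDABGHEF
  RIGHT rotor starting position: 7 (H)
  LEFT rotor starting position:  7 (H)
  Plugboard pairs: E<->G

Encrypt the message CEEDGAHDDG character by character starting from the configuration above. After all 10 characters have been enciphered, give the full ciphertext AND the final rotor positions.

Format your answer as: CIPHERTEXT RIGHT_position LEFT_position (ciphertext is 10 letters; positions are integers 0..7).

Answer: AHBGBHFGBE 1 1

Derivation:
Char 1 ('C'): step: R->0, L->0 (L advanced); C->plug->C->R->D->L->F->refl->H->L'->A->R'->A->plug->A
Char 2 ('E'): step: R->1, L=0; E->plug->G->R->G->L->B->refl->D->L'->H->R'->H->plug->H
Char 3 ('E'): step: R->2, L=0; E->plug->G->R->G->L->B->refl->D->L'->H->R'->B->plug->B
Char 4 ('D'): step: R->3, L=0; D->plug->D->R->C->L->C->refl->A->L'->E->R'->E->plug->G
Char 5 ('G'): step: R->4, L=0; G->plug->E->R->E->L->A->refl->C->L'->C->R'->B->plug->B
Char 6 ('A'): step: R->5, L=0; A->plug->A->R->B->L->G->refl->E->L'->F->R'->H->plug->H
Char 7 ('H'): step: R->6, L=0; H->plug->H->R->A->L->H->refl->F->L'->D->R'->F->plug->F
Char 8 ('D'): step: R->7, L=0; D->plug->D->R->E->L->A->refl->C->L'->C->R'->E->plug->G
Char 9 ('D'): step: R->0, L->1 (L advanced); D->plug->D->R->B->L->B->refl->D->L'->E->R'->B->plug->B
Char 10 ('G'): step: R->1, L=1; G->plug->E->R->F->L->A->refl->C->L'->G->R'->G->plug->E
Final: ciphertext=AHBGBHFGBE, RIGHT=1, LEFT=1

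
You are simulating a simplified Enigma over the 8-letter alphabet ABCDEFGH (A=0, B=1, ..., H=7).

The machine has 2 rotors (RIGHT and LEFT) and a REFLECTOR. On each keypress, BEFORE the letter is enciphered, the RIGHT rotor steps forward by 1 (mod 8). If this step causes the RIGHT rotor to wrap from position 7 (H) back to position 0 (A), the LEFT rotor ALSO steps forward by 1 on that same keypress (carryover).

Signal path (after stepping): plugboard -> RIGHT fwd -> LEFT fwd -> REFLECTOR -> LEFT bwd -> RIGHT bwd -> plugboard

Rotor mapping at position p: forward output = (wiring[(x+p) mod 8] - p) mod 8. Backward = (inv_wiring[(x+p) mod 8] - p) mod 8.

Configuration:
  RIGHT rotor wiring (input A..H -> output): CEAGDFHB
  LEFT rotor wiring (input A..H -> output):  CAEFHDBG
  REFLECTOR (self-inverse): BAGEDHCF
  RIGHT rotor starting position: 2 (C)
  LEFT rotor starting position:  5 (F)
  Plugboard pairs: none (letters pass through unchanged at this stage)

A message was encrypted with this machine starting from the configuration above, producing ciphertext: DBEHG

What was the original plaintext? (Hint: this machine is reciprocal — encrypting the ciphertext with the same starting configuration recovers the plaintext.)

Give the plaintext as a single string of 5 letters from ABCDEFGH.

Answer: GGAFA

Derivation:
Char 1 ('D'): step: R->3, L=5; D->plug->D->R->E->L->D->refl->E->L'->B->R'->G->plug->G
Char 2 ('B'): step: R->4, L=5; B->plug->B->R->B->L->E->refl->D->L'->E->R'->G->plug->G
Char 3 ('E'): step: R->5, L=5; E->plug->E->R->H->L->C->refl->G->L'->A->R'->A->plug->A
Char 4 ('H'): step: R->6, L=5; H->plug->H->R->H->L->C->refl->G->L'->A->R'->F->plug->F
Char 5 ('G'): step: R->7, L=5; G->plug->G->R->G->L->A->refl->B->L'->C->R'->A->plug->A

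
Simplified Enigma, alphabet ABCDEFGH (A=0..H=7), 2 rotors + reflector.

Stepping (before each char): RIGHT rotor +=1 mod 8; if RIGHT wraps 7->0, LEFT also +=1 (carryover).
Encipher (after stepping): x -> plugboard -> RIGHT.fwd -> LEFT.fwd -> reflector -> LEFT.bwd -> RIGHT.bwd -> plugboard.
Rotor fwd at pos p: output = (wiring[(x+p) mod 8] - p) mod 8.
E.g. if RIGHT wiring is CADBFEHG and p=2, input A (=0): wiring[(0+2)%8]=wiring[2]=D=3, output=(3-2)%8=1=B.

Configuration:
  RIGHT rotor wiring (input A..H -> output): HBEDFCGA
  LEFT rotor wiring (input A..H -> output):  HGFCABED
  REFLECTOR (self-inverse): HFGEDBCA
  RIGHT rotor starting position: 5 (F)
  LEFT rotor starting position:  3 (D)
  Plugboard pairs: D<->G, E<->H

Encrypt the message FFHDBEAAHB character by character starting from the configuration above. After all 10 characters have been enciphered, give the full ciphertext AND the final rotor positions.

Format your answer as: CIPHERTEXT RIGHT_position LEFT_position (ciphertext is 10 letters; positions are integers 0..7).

Answer: HGAFFDBFCH 7 4

Derivation:
Char 1 ('F'): step: R->6, L=3; F->plug->F->R->F->L->E->refl->D->L'->G->R'->E->plug->H
Char 2 ('F'): step: R->7, L=3; F->plug->F->R->G->L->D->refl->E->L'->F->R'->D->plug->G
Char 3 ('H'): step: R->0, L->4 (L advanced); H->plug->E->R->F->L->C->refl->G->L'->H->R'->A->plug->A
Char 4 ('D'): step: R->1, L=4; D->plug->G->R->H->L->G->refl->C->L'->F->R'->F->plug->F
Char 5 ('B'): step: R->2, L=4; B->plug->B->R->B->L->F->refl->B->L'->G->R'->F->plug->F
Char 6 ('E'): step: R->3, L=4; E->plug->H->R->B->L->F->refl->B->L'->G->R'->G->plug->D
Char 7 ('A'): step: R->4, L=4; A->plug->A->R->B->L->F->refl->B->L'->G->R'->B->plug->B
Char 8 ('A'): step: R->5, L=4; A->plug->A->R->F->L->C->refl->G->L'->H->R'->F->plug->F
Char 9 ('H'): step: R->6, L=4; H->plug->E->R->G->L->B->refl->F->L'->B->R'->C->plug->C
Char 10 ('B'): step: R->7, L=4; B->plug->B->R->A->L->E->refl->D->L'->E->R'->E->plug->H
Final: ciphertext=HGAFFDBFCH, RIGHT=7, LEFT=4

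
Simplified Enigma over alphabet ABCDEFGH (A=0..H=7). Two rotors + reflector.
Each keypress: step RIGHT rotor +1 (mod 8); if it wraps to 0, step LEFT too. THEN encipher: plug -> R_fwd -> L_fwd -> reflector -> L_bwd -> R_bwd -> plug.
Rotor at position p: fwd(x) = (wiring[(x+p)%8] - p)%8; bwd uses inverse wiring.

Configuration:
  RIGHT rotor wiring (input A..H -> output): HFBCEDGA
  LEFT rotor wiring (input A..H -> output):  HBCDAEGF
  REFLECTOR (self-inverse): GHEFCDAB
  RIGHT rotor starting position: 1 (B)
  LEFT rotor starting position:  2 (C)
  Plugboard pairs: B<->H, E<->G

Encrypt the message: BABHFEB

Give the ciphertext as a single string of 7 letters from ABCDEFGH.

Char 1 ('B'): step: R->2, L=2; B->plug->H->R->D->L->C->refl->E->L'->E->R'->E->plug->G
Char 2 ('A'): step: R->3, L=2; A->plug->A->R->H->L->H->refl->B->L'->B->R'->B->plug->H
Char 3 ('B'): step: R->4, L=2; B->plug->H->R->G->L->F->refl->D->L'->F->R'->G->plug->E
Char 4 ('H'): step: R->5, L=2; H->plug->B->R->B->L->B->refl->H->L'->H->R'->H->plug->B
Char 5 ('F'): step: R->6, L=2; F->plug->F->R->E->L->E->refl->C->L'->D->R'->E->plug->G
Char 6 ('E'): step: R->7, L=2; E->plug->G->R->E->L->E->refl->C->L'->D->R'->E->plug->G
Char 7 ('B'): step: R->0, L->3 (L advanced); B->plug->H->R->A->L->A->refl->G->L'->G->R'->G->plug->E

Answer: GHEBGGE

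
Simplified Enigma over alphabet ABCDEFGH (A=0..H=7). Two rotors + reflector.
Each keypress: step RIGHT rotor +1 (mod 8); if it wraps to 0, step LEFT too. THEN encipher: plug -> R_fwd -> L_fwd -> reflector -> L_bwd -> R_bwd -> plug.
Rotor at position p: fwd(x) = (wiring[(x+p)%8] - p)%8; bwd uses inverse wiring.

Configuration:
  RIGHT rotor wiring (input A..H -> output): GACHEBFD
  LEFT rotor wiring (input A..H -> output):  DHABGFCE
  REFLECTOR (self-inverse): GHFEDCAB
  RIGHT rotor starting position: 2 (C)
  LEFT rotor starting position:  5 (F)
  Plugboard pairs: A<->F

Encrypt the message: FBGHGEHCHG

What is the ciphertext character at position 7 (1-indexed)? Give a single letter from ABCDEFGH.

Char 1 ('F'): step: R->3, L=5; F->plug->A->R->E->L->C->refl->F->L'->B->R'->B->plug->B
Char 2 ('B'): step: R->4, L=5; B->plug->B->R->F->L->D->refl->E->L'->G->R'->G->plug->G
Char 3 ('G'): step: R->5, L=5; G->plug->G->R->C->L->H->refl->B->L'->H->R'->H->plug->H
Char 4 ('H'): step: R->6, L=5; H->plug->H->R->D->L->G->refl->A->L'->A->R'->C->plug->C
Char 5 ('G'): step: R->7, L=5; G->plug->G->R->C->L->H->refl->B->L'->H->R'->B->plug->B
Char 6 ('E'): step: R->0, L->6 (L advanced); E->plug->E->R->E->L->C->refl->F->L'->C->R'->C->plug->C
Char 7 ('H'): step: R->1, L=6; H->plug->H->R->F->L->D->refl->E->L'->A->R'->E->plug->E

E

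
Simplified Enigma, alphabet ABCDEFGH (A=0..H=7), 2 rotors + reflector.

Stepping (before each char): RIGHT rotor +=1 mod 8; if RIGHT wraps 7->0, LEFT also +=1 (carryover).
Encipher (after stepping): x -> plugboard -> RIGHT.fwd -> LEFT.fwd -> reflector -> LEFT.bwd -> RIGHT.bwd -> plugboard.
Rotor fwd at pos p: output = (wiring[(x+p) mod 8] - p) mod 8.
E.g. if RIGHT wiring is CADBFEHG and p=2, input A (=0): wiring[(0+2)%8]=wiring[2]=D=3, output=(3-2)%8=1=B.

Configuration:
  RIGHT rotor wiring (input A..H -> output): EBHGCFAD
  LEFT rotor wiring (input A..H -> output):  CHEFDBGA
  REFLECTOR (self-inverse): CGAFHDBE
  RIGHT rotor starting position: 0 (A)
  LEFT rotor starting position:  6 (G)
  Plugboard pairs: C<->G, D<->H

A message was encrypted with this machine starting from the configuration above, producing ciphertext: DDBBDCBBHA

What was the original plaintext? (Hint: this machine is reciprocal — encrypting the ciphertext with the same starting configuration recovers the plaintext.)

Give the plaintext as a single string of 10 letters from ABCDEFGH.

Answer: EECEFHGDDD

Derivation:
Char 1 ('D'): step: R->1, L=6; D->plug->H->R->D->L->B->refl->G->L'->E->R'->E->plug->E
Char 2 ('D'): step: R->2, L=6; D->plug->H->R->H->L->D->refl->F->L'->G->R'->E->plug->E
Char 3 ('B'): step: R->3, L=6; B->plug->B->R->H->L->D->refl->F->L'->G->R'->G->plug->C
Char 4 ('B'): step: R->4, L=6; B->plug->B->R->B->L->C->refl->A->L'->A->R'->E->plug->E
Char 5 ('D'): step: R->5, L=6; D->plug->H->R->F->L->H->refl->E->L'->C->R'->F->plug->F
Char 6 ('C'): step: R->6, L=6; C->plug->G->R->E->L->G->refl->B->L'->D->R'->D->plug->H
Char 7 ('B'): step: R->7, L=6; B->plug->B->R->F->L->H->refl->E->L'->C->R'->C->plug->G
Char 8 ('B'): step: R->0, L->7 (L advanced); B->plug->B->R->B->L->D->refl->F->L'->D->R'->H->plug->D
Char 9 ('H'): step: R->1, L=7; H->plug->D->R->B->L->D->refl->F->L'->D->R'->H->plug->D
Char 10 ('A'): step: R->2, L=7; A->plug->A->R->F->L->E->refl->H->L'->H->R'->H->plug->D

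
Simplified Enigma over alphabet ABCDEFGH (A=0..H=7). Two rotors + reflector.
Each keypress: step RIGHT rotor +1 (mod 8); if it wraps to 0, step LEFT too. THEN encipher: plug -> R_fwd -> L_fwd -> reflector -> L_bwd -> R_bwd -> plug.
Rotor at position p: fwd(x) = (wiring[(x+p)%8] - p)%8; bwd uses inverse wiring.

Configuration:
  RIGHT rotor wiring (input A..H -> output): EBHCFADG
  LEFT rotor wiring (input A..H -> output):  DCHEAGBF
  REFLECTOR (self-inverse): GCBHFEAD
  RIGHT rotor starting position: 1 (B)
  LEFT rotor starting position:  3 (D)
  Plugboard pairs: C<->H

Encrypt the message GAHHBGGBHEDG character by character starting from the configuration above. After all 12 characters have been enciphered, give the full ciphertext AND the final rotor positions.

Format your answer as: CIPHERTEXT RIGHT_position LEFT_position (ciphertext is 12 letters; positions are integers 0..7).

Answer: DFADFABDEFED 5 4

Derivation:
Char 1 ('G'): step: R->2, L=3; G->plug->G->R->C->L->D->refl->H->L'->G->R'->D->plug->D
Char 2 ('A'): step: R->3, L=3; A->plug->A->R->H->L->E->refl->F->L'->B->R'->F->plug->F
Char 3 ('H'): step: R->4, L=3; H->plug->C->R->H->L->E->refl->F->L'->B->R'->A->plug->A
Char 4 ('H'): step: R->5, L=3; H->plug->C->R->B->L->F->refl->E->L'->H->R'->D->plug->D
Char 5 ('B'): step: R->6, L=3; B->plug->B->R->A->L->B->refl->C->L'->E->R'->F->plug->F
Char 6 ('G'): step: R->7, L=3; G->plug->G->R->B->L->F->refl->E->L'->H->R'->A->plug->A
Char 7 ('G'): step: R->0, L->4 (L advanced); G->plug->G->R->D->L->B->refl->C->L'->B->R'->B->plug->B
Char 8 ('B'): step: R->1, L=4; B->plug->B->R->G->L->D->refl->H->L'->E->R'->D->plug->D
Char 9 ('H'): step: R->2, L=4; H->plug->C->R->D->L->B->refl->C->L'->B->R'->E->plug->E
Char 10 ('E'): step: R->3, L=4; E->plug->E->R->D->L->B->refl->C->L'->B->R'->F->plug->F
Char 11 ('D'): step: R->4, L=4; D->plug->D->R->C->L->F->refl->E->L'->A->R'->E->plug->E
Char 12 ('G'): step: R->5, L=4; G->plug->G->R->F->L->G->refl->A->L'->H->R'->D->plug->D
Final: ciphertext=DFADFABDEFED, RIGHT=5, LEFT=4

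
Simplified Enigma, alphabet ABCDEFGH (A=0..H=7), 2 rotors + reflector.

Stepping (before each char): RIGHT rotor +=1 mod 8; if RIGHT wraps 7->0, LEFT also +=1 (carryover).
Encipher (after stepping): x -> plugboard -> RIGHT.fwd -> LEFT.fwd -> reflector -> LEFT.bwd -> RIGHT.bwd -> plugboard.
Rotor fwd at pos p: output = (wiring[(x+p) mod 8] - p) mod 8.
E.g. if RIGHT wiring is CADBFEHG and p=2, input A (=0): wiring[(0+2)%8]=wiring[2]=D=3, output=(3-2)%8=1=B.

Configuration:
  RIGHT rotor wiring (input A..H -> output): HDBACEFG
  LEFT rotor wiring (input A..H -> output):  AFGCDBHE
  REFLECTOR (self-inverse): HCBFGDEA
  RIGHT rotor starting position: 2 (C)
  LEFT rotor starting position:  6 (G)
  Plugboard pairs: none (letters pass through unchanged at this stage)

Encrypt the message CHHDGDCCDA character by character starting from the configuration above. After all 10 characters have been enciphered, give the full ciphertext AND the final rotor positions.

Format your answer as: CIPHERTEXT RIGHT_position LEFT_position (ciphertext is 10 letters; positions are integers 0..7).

Char 1 ('C'): step: R->3, L=6; C->plug->C->R->B->L->G->refl->E->L'->F->R'->A->plug->A
Char 2 ('H'): step: R->4, L=6; H->plug->H->R->E->L->A->refl->H->L'->D->R'->E->plug->E
Char 3 ('H'): step: R->5, L=6; H->plug->H->R->F->L->E->refl->G->L'->B->R'->C->plug->C
Char 4 ('D'): step: R->6, L=6; D->plug->D->R->F->L->E->refl->G->L'->B->R'->C->plug->C
Char 5 ('G'): step: R->7, L=6; G->plug->G->R->F->L->E->refl->G->L'->B->R'->E->plug->E
Char 6 ('D'): step: R->0, L->7 (L advanced); D->plug->D->R->A->L->F->refl->D->L'->E->R'->F->plug->F
Char 7 ('C'): step: R->1, L=7; C->plug->C->R->H->L->A->refl->H->L'->D->R'->E->plug->E
Char 8 ('C'): step: R->2, L=7; C->plug->C->R->A->L->F->refl->D->L'->E->R'->F->plug->F
Char 9 ('D'): step: R->3, L=7; D->plug->D->R->C->L->G->refl->E->L'->F->R'->A->plug->A
Char 10 ('A'): step: R->4, L=7; A->plug->A->R->G->L->C->refl->B->L'->B->R'->C->plug->C
Final: ciphertext=AECCEFEFAC, RIGHT=4, LEFT=7

Answer: AECCEFEFAC 4 7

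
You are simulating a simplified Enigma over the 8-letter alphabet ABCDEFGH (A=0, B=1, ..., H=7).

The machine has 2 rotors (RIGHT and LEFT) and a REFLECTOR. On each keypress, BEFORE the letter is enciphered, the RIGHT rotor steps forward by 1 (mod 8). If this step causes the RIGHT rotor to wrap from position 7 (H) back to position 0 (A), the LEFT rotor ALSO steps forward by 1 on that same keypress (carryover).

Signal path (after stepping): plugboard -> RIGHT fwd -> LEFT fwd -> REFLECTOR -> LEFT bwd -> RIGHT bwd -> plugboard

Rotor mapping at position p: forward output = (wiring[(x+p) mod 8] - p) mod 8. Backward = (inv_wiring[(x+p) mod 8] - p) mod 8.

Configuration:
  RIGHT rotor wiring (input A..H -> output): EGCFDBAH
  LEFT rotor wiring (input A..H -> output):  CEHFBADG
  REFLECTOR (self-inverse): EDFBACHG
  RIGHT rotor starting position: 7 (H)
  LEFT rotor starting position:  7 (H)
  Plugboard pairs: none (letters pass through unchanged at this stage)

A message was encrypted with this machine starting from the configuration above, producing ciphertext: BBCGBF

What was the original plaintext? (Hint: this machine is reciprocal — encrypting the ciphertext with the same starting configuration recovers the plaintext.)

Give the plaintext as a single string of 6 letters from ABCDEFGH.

Char 1 ('B'): step: R->0, L->0 (L advanced); B->plug->B->R->G->L->D->refl->B->L'->E->R'->A->plug->A
Char 2 ('B'): step: R->1, L=0; B->plug->B->R->B->L->E->refl->A->L'->F->R'->A->plug->A
Char 3 ('C'): step: R->2, L=0; C->plug->C->R->B->L->E->refl->A->L'->F->R'->F->plug->F
Char 4 ('G'): step: R->3, L=0; G->plug->G->R->D->L->F->refl->C->L'->A->R'->B->plug->B
Char 5 ('B'): step: R->4, L=0; B->plug->B->R->F->L->A->refl->E->L'->B->R'->H->plug->H
Char 6 ('F'): step: R->5, L=0; F->plug->F->R->F->L->A->refl->E->L'->B->R'->E->plug->E

Answer: AAFBHE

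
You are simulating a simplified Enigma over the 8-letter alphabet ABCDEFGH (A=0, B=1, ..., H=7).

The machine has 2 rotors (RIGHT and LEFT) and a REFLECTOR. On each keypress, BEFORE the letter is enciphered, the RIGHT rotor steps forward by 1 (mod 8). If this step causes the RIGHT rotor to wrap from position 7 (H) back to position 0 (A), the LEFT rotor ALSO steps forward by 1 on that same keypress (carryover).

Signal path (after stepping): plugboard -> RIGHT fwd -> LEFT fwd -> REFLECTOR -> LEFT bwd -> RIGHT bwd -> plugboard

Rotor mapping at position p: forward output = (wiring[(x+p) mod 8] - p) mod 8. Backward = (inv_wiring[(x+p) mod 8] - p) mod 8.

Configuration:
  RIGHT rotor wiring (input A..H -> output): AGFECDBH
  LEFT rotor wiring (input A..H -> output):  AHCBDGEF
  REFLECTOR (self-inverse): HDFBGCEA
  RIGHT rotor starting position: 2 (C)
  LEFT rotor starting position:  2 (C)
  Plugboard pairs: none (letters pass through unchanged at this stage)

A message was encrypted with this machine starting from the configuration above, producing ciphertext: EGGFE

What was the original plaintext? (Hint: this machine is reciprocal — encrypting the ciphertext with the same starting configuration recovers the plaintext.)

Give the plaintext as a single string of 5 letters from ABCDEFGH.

Answer: BHBAH

Derivation:
Char 1 ('E'): step: R->3, L=2; E->plug->E->R->E->L->C->refl->F->L'->H->R'->B->plug->B
Char 2 ('G'): step: R->4, L=2; G->plug->G->R->B->L->H->refl->A->L'->A->R'->H->plug->H
Char 3 ('G'): step: R->5, L=2; G->plug->G->R->H->L->F->refl->C->L'->E->R'->B->plug->B
Char 4 ('F'): step: R->6, L=2; F->plug->F->R->G->L->G->refl->E->L'->D->R'->A->plug->A
Char 5 ('E'): step: R->7, L=2; E->plug->E->R->F->L->D->refl->B->L'->C->R'->H->plug->H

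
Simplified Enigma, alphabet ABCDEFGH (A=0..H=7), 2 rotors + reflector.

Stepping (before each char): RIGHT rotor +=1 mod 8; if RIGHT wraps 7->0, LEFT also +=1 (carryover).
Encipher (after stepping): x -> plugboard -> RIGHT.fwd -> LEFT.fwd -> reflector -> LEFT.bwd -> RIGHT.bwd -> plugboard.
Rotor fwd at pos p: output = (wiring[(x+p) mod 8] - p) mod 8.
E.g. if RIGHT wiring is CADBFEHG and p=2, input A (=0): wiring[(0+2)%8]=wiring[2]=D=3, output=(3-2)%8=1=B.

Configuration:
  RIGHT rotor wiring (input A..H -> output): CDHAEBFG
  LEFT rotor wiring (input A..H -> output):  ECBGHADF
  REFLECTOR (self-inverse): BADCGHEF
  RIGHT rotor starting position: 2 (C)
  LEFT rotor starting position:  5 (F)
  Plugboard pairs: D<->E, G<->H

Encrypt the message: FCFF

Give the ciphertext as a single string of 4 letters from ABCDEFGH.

Char 1 ('F'): step: R->3, L=5; F->plug->F->R->H->L->C->refl->D->L'->A->R'->G->plug->H
Char 2 ('C'): step: R->4, L=5; C->plug->C->R->B->L->G->refl->E->L'->F->R'->B->plug->B
Char 3 ('F'): step: R->5, L=5; F->plug->F->R->C->L->A->refl->B->L'->G->R'->E->plug->D
Char 4 ('F'): step: R->6, L=5; F->plug->F->R->C->L->A->refl->B->L'->G->R'->G->plug->H

Answer: HBDH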